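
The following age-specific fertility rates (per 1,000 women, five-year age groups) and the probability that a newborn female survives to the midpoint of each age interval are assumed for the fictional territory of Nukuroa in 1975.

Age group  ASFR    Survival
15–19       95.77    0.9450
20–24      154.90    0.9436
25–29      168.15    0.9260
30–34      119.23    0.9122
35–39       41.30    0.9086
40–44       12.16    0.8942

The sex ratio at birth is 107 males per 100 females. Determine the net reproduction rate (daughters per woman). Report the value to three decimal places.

1.327

Proportion female at birth = 100 / (100 + 107) = 0.48309.
Per-age-group product (5 × ASFR × survival probability):
  15–19: 5 × 95.77/1000 × 0.9450 = 0.45251
  20–24: 5 × 154.90/1000 × 0.9436 = 0.73082
  25–29: 5 × 168.15/1000 × 0.9260 = 0.77853
  30–34: 5 × 119.23/1000 × 0.9122 = 0.54381
  35–39: 5 × 41.30/1000 × 0.9086 = 0.18763
  40–44: 5 × 12.16/1000 × 0.8942 = 0.05437
Sum = 2.74767
NRR = 0.48309 × 2.74767 = 1.32737
NRR > 1, so each generation more than replaces itself.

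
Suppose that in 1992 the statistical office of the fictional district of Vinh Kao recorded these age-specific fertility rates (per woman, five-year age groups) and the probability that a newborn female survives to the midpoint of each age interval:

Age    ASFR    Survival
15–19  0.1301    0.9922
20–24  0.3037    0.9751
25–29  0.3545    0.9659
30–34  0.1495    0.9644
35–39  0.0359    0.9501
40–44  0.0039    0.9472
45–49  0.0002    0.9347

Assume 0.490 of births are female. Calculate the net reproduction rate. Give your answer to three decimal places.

2.327

Proportion female at birth = 0.490.
Per-age-group product (5 × ASFR × survival probability):
  15–19: 5 × 0.1301 × 0.9922 = 0.64543
  20–24: 5 × 0.3037 × 0.9751 = 1.48069
  25–29: 5 × 0.3545 × 0.9659 = 1.71206
  30–34: 5 × 0.1495 × 0.9644 = 0.72089
  35–39: 5 × 0.0359 × 0.9501 = 0.17054
  40–44: 5 × 0.0039 × 0.9472 = 0.01847
  45–49: 5 × 0.0002 × 0.9347 = 0.00093
Sum = 4.74901
NRR = 0.490 × 4.74901 = 2.32701
NRR > 1, so each generation more than replaces itself.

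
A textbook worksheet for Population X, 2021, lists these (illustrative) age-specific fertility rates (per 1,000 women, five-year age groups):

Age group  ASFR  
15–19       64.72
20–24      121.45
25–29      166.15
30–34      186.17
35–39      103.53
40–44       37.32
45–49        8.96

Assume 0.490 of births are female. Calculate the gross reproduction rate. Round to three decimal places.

1.686

Proportion female at birth = 0.490.
Sum of ASFRs = 64.72 + 121.45 + 166.15 + 186.17 + 103.53 + 37.32 + 8.96 = 688.30
TFR = 5 × 688.30 / 1000 = 3.4415
GRR = 0.490 × 3.4415 = 1.68634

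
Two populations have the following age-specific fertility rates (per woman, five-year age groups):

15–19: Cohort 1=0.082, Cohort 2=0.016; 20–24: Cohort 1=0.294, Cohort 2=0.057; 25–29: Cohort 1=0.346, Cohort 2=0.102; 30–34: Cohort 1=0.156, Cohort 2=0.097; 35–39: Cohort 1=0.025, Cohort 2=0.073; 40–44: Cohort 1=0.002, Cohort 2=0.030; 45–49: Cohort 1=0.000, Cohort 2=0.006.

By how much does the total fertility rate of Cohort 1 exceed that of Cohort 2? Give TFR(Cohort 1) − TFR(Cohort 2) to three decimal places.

Cohort 1:
  Sum of ASFRs = 0.082 + 0.294 + 0.346 + 0.156 + 0.025 + 0.002 + 0.000 = 0.905
  TFR = 5 × 0.905 = 4.525
Cohort 2:
  Sum of ASFRs = 0.016 + 0.057 + 0.102 + 0.097 + 0.073 + 0.030 + 0.006 = 0.381
  TFR = 5 × 0.381 = 1.905
Difference = 4.525 − 1.905 = 2.62

2.620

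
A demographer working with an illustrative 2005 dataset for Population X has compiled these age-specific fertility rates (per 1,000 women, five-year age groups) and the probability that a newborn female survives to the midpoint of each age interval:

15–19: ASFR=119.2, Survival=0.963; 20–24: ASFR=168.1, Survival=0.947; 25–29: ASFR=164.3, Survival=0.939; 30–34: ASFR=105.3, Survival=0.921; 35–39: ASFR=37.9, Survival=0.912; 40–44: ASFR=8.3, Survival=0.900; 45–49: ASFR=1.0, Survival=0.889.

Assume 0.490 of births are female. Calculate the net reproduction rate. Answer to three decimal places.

Proportion female at birth = 0.490.
Weighting each age-specific rate by interval width and survival:
  15–19: 5 × 119.2/1000 × 0.963 = 0.57395
  20–24: 5 × 168.1/1000 × 0.947 = 0.79595
  25–29: 5 × 164.3/1000 × 0.939 = 0.77139
  30–34: 5 × 105.3/1000 × 0.921 = 0.48491
  35–39: 5 × 37.9/1000 × 0.912 = 0.17282
  40–44: 5 × 8.3/1000 × 0.900 = 0.03735
  45–49: 5 × 1.0/1000 × 0.889 = 0.00445
Sum = 2.84082
NRR = 0.490 × 2.84082 = 1.39200
NRR > 1, so each generation more than replaces itself.

1.392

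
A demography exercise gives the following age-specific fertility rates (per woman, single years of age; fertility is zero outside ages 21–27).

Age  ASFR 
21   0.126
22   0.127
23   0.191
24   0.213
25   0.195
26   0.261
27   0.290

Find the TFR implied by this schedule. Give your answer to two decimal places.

Sum of ASFRs = 0.126 + 0.127 + 0.191 + 0.213 + 0.195 + 0.261 + 0.290 = 1.403
TFR = 1.403

1.40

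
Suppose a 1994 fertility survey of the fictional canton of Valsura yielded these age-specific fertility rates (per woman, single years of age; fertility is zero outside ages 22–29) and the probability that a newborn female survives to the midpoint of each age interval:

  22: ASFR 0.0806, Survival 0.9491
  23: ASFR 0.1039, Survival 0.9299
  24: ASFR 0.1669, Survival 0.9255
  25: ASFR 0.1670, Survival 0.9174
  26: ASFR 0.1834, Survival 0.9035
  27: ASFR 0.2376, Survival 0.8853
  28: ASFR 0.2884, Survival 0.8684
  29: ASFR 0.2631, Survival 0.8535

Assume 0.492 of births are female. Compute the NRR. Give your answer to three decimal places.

Proportion female at birth = 0.492.
Survival-weighted fertility by age (1·fₓ·Sₓ):
  22: 1 × 0.0806 × 0.9491 = 0.07650
  23: 1 × 0.1039 × 0.9299 = 0.09662
  24: 1 × 0.1669 × 0.9255 = 0.15447
  25: 1 × 0.1670 × 0.9174 = 0.15321
  26: 1 × 0.1834 × 0.9035 = 0.16570
  27: 1 × 0.2376 × 0.8853 = 0.21035
  28: 1 × 0.2884 × 0.8684 = 0.25045
  29: 1 × 0.2631 × 0.8535 = 0.22456
Sum = 1.33186
NRR = 0.492 × 1.33186 = 0.65528
An NRR under 1 implies long-run decline under these rates.

0.655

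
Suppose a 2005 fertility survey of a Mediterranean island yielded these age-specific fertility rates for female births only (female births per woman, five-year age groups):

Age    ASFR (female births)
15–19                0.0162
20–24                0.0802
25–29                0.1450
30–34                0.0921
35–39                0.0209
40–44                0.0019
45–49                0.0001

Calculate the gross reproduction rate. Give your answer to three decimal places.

1.782

Sum of female ASFRs = 0.0162 + 0.0802 + 0.1450 + 0.0921 + 0.0209 + 0.0019 + 0.0001 = 0.3564
GRR = 5 × 0.3564 = 1.782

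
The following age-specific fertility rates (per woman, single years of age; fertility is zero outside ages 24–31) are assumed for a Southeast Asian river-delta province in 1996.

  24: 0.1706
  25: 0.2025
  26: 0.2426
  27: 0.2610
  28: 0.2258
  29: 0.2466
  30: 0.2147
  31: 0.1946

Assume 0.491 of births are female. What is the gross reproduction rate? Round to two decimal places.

0.86

Proportion female at birth = 0.491.
Sum of ASFRs = 0.1706 + 0.2025 + 0.2426 + 0.2610 + 0.2258 + 0.2466 + 0.2147 + 0.1946 = 1.7584
TFR = 1.7584
GRR = 0.491 × 1.7584 = 0.86337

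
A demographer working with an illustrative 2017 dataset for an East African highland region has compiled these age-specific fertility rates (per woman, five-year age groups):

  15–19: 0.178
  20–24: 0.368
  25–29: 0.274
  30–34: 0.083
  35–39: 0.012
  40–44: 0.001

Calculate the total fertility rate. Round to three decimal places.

Sum of ASFRs = 0.178 + 0.368 + 0.274 + 0.083 + 0.012 + 0.001 = 0.916
TFR = 5 × 0.916 = 4.58

4.580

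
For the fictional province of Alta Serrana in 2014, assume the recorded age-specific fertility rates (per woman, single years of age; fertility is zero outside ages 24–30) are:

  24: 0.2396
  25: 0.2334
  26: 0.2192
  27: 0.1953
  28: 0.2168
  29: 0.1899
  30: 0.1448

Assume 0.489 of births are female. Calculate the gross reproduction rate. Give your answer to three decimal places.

Proportion female at birth = 0.489.
Sum of ASFRs = 0.2396 + 0.2334 + 0.2192 + 0.1953 + 0.2168 + 0.1899 + 0.1448 = 1.4390
TFR = 1.439
GRR = 0.489 × 1.439 = 0.70367

0.704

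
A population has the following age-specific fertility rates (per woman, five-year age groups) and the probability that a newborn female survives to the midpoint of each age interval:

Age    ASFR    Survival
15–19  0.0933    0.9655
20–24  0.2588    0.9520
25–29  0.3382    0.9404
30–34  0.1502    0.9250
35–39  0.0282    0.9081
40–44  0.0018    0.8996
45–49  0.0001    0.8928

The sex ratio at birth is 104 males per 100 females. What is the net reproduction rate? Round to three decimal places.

2.012

Proportion female at birth = 100 / (100 + 104) = 0.49020.
Per-age-group product (5 × ASFR × survival probability):
  15–19: 5 × 0.0933 × 0.9655 = 0.45041
  20–24: 5 × 0.2588 × 0.9520 = 1.23189
  25–29: 5 × 0.3382 × 0.9404 = 1.59022
  30–34: 5 × 0.1502 × 0.9250 = 0.69468
  35–39: 5 × 0.0282 × 0.9081 = 0.12804
  40–44: 5 × 0.0018 × 0.8996 = 0.00810
  45–49: 5 × 0.0001 × 0.8928 = 0.00045
Sum = 4.10379
NRR = 0.49020 × 4.10379 = 2.01168
NRR > 1, so each generation more than replaces itself.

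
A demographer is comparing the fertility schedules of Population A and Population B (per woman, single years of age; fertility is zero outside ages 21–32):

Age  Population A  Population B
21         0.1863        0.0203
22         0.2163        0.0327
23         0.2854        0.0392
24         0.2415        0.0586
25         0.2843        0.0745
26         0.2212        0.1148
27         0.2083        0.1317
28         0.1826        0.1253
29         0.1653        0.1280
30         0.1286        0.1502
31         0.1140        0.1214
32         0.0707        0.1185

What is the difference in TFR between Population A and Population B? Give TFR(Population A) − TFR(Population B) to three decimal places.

Population A:
  Sum of ASFRs = 0.1863 + 0.2163 + 0.2854 + 0.2415 + 0.2843 + 0.2212 + 0.2083 + 0.1826 + 0.1653 + 0.1286 + 0.1140 + 0.0707 = 2.3045
  TFR = 2.3045
Population B:
  Sum of ASFRs = 0.0203 + 0.0327 + 0.0392 + 0.0586 + 0.0745 + 0.1148 + 0.1317 + 0.1253 + 0.1280 + 0.1502 + 0.1214 + 0.1185 = 1.1152
  TFR = 1.1152
Difference = 2.3045 − 1.1152 = 1.1893

1.189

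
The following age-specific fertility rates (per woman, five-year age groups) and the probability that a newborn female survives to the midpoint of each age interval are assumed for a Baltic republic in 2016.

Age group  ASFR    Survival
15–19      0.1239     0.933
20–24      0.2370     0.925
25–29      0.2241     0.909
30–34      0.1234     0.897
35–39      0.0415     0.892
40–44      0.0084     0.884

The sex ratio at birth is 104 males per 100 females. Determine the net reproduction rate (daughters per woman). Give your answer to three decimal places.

Proportion female at birth = 100 / (100 + 104) = 0.49020.
Per-age-group product (5 × ASFR × survival probability):
  15–19: 5 × 0.1239 × 0.933 = 0.57799
  20–24: 5 × 0.2370 × 0.925 = 1.09613
  25–29: 5 × 0.2241 × 0.909 = 1.01853
  30–34: 5 × 0.1234 × 0.897 = 0.55345
  35–39: 5 × 0.0415 × 0.892 = 0.18509
  40–44: 5 × 0.0084 × 0.884 = 0.03713
Sum = 3.46832
NRR = 0.49020 × 3.46832 = 1.70017
NRR > 1, so each generation more than replaces itself.

1.700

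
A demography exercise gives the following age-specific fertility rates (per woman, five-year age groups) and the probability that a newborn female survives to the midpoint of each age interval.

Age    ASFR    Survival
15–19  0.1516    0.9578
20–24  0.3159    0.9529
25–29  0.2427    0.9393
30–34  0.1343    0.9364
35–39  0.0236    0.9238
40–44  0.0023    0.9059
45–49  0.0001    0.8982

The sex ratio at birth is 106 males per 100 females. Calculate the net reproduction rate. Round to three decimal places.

Proportion female at birth = 100 / (100 + 106) = 0.48544.
Survival-weighted fertility by age (5·fₓ·Sₓ):
  15–19: 5 × 0.1516 × 0.9578 = 0.72601
  20–24: 5 × 0.3159 × 0.9529 = 1.50511
  25–29: 5 × 0.2427 × 0.9393 = 1.13984
  30–34: 5 × 0.1343 × 0.9364 = 0.62879
  35–39: 5 × 0.0236 × 0.9238 = 0.10901
  40–44: 5 × 0.0023 × 0.9059 = 0.01042
  45–49: 5 × 0.0001 × 0.8982 = 0.00045
Sum = 4.11963
NRR = 0.48544 × 4.11963 = 1.99983
With NRR above 1 the population is above replacement fertility.

2.000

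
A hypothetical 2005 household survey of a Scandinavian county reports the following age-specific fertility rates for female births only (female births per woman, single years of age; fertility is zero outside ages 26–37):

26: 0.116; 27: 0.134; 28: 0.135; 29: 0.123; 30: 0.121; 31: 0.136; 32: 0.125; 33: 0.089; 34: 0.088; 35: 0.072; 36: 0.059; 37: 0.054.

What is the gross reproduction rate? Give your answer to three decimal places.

1.252

Sum of female ASFRs = 0.116 + 0.134 + 0.135 + 0.123 + 0.121 + 0.136 + 0.125 + 0.089 + 0.088 + 0.072 + 0.059 + 0.054 = 1.252
GRR = 1.252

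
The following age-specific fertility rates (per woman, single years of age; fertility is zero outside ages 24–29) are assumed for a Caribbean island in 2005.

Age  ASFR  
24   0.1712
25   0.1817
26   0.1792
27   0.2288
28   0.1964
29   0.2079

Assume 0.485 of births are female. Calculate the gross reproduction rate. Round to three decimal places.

0.565

Proportion female at birth = 0.485.
Sum of ASFRs = 0.1712 + 0.1817 + 0.1792 + 0.2288 + 0.1964 + 0.2079 = 1.1652
TFR = 1.1652
GRR = 0.485 × 1.1652 = 0.56512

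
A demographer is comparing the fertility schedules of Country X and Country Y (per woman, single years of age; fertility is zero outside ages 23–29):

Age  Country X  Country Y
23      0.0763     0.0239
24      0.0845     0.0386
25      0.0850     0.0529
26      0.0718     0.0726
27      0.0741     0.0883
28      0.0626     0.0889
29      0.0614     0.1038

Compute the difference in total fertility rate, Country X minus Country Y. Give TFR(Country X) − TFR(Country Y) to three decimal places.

Country X:
  Sum of ASFRs = 0.0763 + 0.0845 + 0.0850 + 0.0718 + 0.0741 + 0.0626 + 0.0614 = 0.5157
  TFR = 0.5157
Country Y:
  Sum of ASFRs = 0.0239 + 0.0386 + 0.0529 + 0.0726 + 0.0883 + 0.0889 + 0.1038 = 0.4690
  TFR = 0.469
Difference = 0.5157 − 0.469 = 0.0467

0.047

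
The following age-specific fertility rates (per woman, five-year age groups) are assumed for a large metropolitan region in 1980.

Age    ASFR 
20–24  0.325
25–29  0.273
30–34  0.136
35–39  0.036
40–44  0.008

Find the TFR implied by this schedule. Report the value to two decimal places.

3.89

Sum of ASFRs = 0.325 + 0.273 + 0.136 + 0.036 + 0.008 = 0.778
TFR = 5 × 0.778 = 3.89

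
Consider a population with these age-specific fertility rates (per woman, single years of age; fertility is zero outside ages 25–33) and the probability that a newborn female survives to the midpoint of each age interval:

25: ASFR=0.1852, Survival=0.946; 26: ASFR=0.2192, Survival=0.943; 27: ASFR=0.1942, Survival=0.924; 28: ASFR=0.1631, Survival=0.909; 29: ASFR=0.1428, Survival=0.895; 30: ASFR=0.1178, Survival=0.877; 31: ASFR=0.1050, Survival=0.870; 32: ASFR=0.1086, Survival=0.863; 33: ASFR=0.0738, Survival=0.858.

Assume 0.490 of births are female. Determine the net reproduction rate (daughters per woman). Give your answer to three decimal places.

Proportion female at birth = 0.490.
Weighting each age-specific rate by interval width and survival:
  25: 1 × 0.1852 × 0.946 = 0.17520
  26: 1 × 0.2192 × 0.943 = 0.20671
  27: 1 × 0.1942 × 0.924 = 0.17944
  28: 1 × 0.1631 × 0.909 = 0.14826
  29: 1 × 0.1428 × 0.895 = 0.12781
  30: 1 × 0.1178 × 0.877 = 0.10331
  31: 1 × 0.1050 × 0.870 = 0.09135
  32: 1 × 0.1086 × 0.863 = 0.09372
  33: 1 × 0.0738 × 0.858 = 0.06332
Sum = 1.18912
NRR = 0.490 × 1.18912 = 0.58267

0.583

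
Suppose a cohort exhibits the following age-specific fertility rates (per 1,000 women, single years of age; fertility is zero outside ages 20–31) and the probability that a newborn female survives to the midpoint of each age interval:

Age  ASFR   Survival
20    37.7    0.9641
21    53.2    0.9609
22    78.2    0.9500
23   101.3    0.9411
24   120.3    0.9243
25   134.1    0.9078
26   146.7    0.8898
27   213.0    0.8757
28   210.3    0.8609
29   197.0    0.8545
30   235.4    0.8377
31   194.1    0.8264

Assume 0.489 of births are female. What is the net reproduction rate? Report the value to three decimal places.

Proportion female at birth = 0.489.
Survival-weighted fertility by age (1·fₓ·Sₓ):
  20: 1 × 37.7/1000 × 0.9641 = 0.03635
  21: 1 × 53.2/1000 × 0.9609 = 0.05112
  22: 1 × 78.2/1000 × 0.9500 = 0.07429
  23: 1 × 101.3/1000 × 0.9411 = 0.09533
  24: 1 × 120.3/1000 × 0.9243 = 0.11119
  25: 1 × 134.1/1000 × 0.9078 = 0.12174
  26: 1 × 146.7/1000 × 0.8898 = 0.13053
  27: 1 × 213.0/1000 × 0.8757 = 0.18652
  28: 1 × 210.3/1000 × 0.8609 = 0.18105
  29: 1 × 197.0/1000 × 0.8545 = 0.16834
  30: 1 × 235.4/1000 × 0.8377 = 0.19719
  31: 1 × 194.1/1000 × 0.8264 = 0.16040
Sum = 1.51405
NRR = 0.489 × 1.51405 = 0.74037
An NRR under 1 implies long-run decline under these rates.

0.740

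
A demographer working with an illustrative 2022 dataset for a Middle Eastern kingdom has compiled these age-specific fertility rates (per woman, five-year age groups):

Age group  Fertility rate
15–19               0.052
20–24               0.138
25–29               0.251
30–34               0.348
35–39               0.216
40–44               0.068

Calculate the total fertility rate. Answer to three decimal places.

5.365

Sum of ASFRs = 0.052 + 0.138 + 0.251 + 0.348 + 0.216 + 0.068 = 1.073
TFR = 5 × 1.073 = 5.365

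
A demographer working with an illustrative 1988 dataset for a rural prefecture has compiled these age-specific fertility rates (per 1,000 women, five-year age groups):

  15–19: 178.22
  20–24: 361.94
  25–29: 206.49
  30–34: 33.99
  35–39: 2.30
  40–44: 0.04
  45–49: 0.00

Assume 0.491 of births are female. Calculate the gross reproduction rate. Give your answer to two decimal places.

Proportion female at birth = 0.491.
Sum of ASFRs = 178.22 + 361.94 + 206.49 + 33.99 + 2.30 + 0.04 + 0.00 = 782.98
TFR = 5 × 782.98 / 1000 = 3.9149
GRR = 0.491 × 3.9149 = 1.92222

1.92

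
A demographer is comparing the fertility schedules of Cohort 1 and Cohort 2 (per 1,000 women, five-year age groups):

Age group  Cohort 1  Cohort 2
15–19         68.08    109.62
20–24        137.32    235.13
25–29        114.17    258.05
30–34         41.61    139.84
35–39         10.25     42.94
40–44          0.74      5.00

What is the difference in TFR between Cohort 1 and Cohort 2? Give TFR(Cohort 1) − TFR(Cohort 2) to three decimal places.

Cohort 1:
  Sum of ASFRs = 68.08 + 137.32 + 114.17 + 41.61 + 10.25 + 0.74 = 372.17
  TFR = 5 × 372.17 / 1000 = 1.86085
Cohort 2:
  Sum of ASFRs = 109.62 + 235.13 + 258.05 + 139.84 + 42.94 + 5.00 = 790.58
  TFR = 5 × 790.58 / 1000 = 3.9529
Difference = 1.86085 − 3.9529 = -2.09205

-2.092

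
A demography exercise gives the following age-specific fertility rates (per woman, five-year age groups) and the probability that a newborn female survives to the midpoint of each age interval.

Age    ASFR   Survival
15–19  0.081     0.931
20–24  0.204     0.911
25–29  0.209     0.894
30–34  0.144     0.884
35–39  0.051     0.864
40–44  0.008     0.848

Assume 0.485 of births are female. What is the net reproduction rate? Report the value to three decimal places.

1.519

Proportion female at birth = 0.485.
Each age group contributes 5 × ASFR × survival:
  15–19: 5 × 0.081 × 0.931 = 0.37706
  20–24: 5 × 0.204 × 0.911 = 0.92922
  25–29: 5 × 0.209 × 0.894 = 0.93423
  30–34: 5 × 0.144 × 0.884 = 0.63648
  35–39: 5 × 0.051 × 0.864 = 0.22032
  40–44: 5 × 0.008 × 0.848 = 0.03392
Sum = 3.13123
NRR = 0.485 × 3.13123 = 1.51865
An NRR exceeding 1 indicates intrinsic growth under these rates.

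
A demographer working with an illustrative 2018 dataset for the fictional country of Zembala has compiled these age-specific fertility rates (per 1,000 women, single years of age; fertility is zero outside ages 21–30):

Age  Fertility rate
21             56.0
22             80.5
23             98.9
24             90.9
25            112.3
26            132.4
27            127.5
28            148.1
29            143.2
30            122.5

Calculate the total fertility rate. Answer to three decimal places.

Sum of ASFRs = 56.0 + 80.5 + 98.9 + 90.9 + 112.3 + 132.4 + 127.5 + 148.1 + 143.2 + 122.5 = 1112.3
TFR = 1112.3 / 1000 = 1.1123

1.112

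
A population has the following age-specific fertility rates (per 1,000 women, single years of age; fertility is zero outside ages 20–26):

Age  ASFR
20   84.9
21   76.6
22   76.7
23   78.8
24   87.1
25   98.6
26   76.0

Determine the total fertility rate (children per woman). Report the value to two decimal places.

Sum of ASFRs = 84.9 + 76.6 + 76.7 + 78.8 + 87.1 + 98.6 + 76.0 = 578.7
TFR = 578.7 / 1000 = 0.5787

0.58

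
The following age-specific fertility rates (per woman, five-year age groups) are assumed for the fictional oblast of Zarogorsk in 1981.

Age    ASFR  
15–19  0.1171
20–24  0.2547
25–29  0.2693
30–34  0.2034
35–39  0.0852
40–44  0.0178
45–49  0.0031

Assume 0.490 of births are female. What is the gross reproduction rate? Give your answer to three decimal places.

2.329

Proportion female at birth = 0.490.
Sum of ASFRs = 0.1171 + 0.2547 + 0.2693 + 0.2034 + 0.0852 + 0.0178 + 0.0031 = 0.9506
TFR = 5 × 0.9506 = 4.753
GRR = 0.490 × 4.753 = 2.32897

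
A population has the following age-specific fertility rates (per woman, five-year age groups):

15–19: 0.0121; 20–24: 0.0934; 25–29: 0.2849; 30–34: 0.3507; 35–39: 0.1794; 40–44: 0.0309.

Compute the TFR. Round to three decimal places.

4.757

Sum of ASFRs = 0.0121 + 0.0934 + 0.2849 + 0.3507 + 0.1794 + 0.0309 = 0.9514
TFR = 5 × 0.9514 = 4.757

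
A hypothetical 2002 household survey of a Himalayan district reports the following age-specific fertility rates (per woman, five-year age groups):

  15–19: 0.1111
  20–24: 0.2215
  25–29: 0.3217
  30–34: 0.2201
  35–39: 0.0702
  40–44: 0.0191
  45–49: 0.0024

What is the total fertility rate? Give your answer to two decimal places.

4.83

Sum of ASFRs = 0.1111 + 0.2215 + 0.3217 + 0.2201 + 0.0702 + 0.0191 + 0.0024 = 0.9661
TFR = 5 × 0.9661 = 4.8305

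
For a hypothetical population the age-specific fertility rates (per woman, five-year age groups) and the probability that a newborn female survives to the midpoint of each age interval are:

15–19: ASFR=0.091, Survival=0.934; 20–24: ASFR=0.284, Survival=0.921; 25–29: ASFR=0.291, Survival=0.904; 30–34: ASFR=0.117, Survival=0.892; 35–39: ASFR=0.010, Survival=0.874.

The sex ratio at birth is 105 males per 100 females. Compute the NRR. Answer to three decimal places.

Proportion female at birth = 100 / (100 + 105) = 0.48780.
Each age group contributes 5 × ASFR × survival:
  15–19: 5 × 0.091 × 0.934 = 0.42497
  20–24: 5 × 0.284 × 0.921 = 1.30782
  25–29: 5 × 0.291 × 0.904 = 1.31532
  30–34: 5 × 0.117 × 0.892 = 0.52182
  35–39: 5 × 0.010 × 0.874 = 0.04370
Sum = 3.61363
NRR = 0.48780 × 3.61363 = 1.76273
NRR > 1, so each generation more than replaces itself.

1.763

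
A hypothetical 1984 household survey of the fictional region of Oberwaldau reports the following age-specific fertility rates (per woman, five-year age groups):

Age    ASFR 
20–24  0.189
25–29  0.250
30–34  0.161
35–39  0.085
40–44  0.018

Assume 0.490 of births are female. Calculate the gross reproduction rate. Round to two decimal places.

1.72

Proportion female at birth = 0.490.
Sum of ASFRs = 0.189 + 0.250 + 0.161 + 0.085 + 0.018 = 0.703
TFR = 5 × 0.703 = 3.515
GRR = 0.490 × 3.515 = 1.72235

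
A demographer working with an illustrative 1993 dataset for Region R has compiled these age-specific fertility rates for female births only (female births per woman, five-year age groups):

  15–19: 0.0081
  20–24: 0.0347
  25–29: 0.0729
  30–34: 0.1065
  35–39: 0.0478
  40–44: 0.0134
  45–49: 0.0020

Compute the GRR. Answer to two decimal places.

1.43

Sum of female ASFRs = 0.0081 + 0.0347 + 0.0729 + 0.1065 + 0.0478 + 0.0134 + 0.0020 = 0.2854
GRR = 5 × 0.2854 = 1.427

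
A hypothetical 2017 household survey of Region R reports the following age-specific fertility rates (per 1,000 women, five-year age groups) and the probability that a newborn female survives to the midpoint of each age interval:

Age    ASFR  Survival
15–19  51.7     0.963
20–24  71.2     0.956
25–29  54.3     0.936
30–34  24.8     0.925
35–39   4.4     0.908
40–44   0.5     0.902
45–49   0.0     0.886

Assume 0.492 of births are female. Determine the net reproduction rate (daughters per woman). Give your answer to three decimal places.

0.482

Proportion female at birth = 0.492.
Weighting each age-specific rate by interval width and survival:
  15–19: 5 × 51.7/1000 × 0.963 = 0.24894
  20–24: 5 × 71.2/1000 × 0.956 = 0.34034
  25–29: 5 × 54.3/1000 × 0.936 = 0.25412
  30–34: 5 × 24.8/1000 × 0.925 = 0.11470
  35–39: 5 × 4.4/1000 × 0.908 = 0.01998
  40–44: 5 × 0.5/1000 × 0.902 = 0.00226
  45–49: 5 × 0.0/1000 × 0.886 = 0.00000
Sum = 0.98034
NRR = 0.492 × 0.98034 = 0.48233
With NRR below 1 the population is below replacement fertility.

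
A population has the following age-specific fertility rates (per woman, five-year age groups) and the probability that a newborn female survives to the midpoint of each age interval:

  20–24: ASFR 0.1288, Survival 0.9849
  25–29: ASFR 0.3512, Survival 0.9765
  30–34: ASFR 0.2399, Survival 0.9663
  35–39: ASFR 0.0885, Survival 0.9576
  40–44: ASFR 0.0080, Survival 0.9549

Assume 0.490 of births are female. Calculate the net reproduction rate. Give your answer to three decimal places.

1.945

Proportion female at birth = 0.490.
Per-age-group product (5 × ASFR × survival probability):
  20–24: 5 × 0.1288 × 0.9849 = 0.63428
  25–29: 5 × 0.3512 × 0.9765 = 1.71473
  30–34: 5 × 0.2399 × 0.9663 = 1.15908
  35–39: 5 × 0.0885 × 0.9576 = 0.42374
  40–44: 5 × 0.0080 × 0.9549 = 0.03820
Sum = 3.97003
NRR = 0.490 × 3.97003 = 1.94531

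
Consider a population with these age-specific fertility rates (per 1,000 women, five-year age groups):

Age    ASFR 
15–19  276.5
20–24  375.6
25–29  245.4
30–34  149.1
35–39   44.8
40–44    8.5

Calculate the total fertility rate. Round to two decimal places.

Sum of ASFRs = 276.5 + 375.6 + 245.4 + 149.1 + 44.8 + 8.5 = 1099.9
TFR = 5 × 1099.9 / 1000 = 5.4995

5.50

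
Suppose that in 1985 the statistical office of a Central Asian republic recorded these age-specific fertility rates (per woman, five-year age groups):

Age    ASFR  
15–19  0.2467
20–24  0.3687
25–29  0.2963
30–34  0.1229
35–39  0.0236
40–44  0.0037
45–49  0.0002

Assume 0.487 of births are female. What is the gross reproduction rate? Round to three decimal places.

2.586

Proportion female at birth = 0.487.
Sum of ASFRs = 0.2467 + 0.3687 + 0.2963 + 0.1229 + 0.0236 + 0.0037 + 0.0002 = 1.0621
TFR = 5 × 1.0621 = 5.3105
GRR = 0.487 × 5.3105 = 2.58621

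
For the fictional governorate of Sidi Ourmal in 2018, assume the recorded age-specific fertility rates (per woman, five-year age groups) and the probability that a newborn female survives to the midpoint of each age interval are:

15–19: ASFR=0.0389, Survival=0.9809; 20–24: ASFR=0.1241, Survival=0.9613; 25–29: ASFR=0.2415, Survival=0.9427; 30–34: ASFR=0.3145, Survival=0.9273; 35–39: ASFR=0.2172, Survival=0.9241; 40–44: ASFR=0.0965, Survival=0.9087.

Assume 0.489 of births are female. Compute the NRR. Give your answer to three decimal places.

Proportion female at birth = 0.489.
Survival-weighted fertility by age (5·fₓ·Sₓ):
  15–19: 5 × 0.0389 × 0.9809 = 0.19079
  20–24: 5 × 0.1241 × 0.9613 = 0.59649
  25–29: 5 × 0.2415 × 0.9427 = 1.13831
  30–34: 5 × 0.3145 × 0.9273 = 1.45818
  35–39: 5 × 0.2172 × 0.9241 = 1.00357
  40–44: 5 × 0.0965 × 0.9087 = 0.43845
Sum = 4.82579
NRR = 0.489 × 4.82579 = 2.35981

2.360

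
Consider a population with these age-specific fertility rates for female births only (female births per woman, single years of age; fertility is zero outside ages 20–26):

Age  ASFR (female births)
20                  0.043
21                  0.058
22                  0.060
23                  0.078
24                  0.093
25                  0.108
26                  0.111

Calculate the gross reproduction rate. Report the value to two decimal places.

Sum of female ASFRs = 0.043 + 0.058 + 0.060 + 0.078 + 0.093 + 0.108 + 0.111 = 0.551
GRR = 0.551

0.55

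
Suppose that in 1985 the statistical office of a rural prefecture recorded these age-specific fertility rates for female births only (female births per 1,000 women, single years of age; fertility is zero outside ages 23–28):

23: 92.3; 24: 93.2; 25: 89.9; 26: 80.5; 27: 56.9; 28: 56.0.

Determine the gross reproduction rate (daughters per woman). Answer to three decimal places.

Sum of female ASFRs = 92.3 + 93.2 + 89.9 + 80.5 + 56.9 + 56.0 = 468.8
GRR = 468.8 / 1000 = 0.4688

0.469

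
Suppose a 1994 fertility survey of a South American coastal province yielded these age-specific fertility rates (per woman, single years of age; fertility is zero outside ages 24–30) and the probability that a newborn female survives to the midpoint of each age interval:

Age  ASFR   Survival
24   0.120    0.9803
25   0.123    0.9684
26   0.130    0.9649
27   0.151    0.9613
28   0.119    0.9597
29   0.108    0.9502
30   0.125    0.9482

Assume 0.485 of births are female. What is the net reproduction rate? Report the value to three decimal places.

0.409

Proportion female at birth = 0.485.
Each age group contributes 1 × ASFR × survival:
  24: 1 × 0.120 × 0.9803 = 0.11764
  25: 1 × 0.123 × 0.9684 = 0.11911
  26: 1 × 0.130 × 0.9649 = 0.12544
  27: 1 × 0.151 × 0.9613 = 0.14516
  28: 1 × 0.119 × 0.9597 = 0.11420
  29: 1 × 0.108 × 0.9502 = 0.10262
  30: 1 × 0.125 × 0.9482 = 0.11853
Sum = 0.84270
NRR = 0.485 × 0.84270 = 0.40871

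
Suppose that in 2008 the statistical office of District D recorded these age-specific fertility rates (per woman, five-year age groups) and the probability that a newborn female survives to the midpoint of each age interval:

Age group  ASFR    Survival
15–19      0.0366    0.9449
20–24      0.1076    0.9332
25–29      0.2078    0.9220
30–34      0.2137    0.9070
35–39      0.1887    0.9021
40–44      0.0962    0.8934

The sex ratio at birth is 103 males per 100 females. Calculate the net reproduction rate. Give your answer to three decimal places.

1.913

Proportion female at birth = 100 / (100 + 103) = 0.49261.
Survival-weighted fertility by age (5·fₓ·Sₓ):
  15–19: 5 × 0.0366 × 0.9449 = 0.17292
  20–24: 5 × 0.1076 × 0.9332 = 0.50206
  25–29: 5 × 0.2078 × 0.9220 = 0.95796
  30–34: 5 × 0.2137 × 0.9070 = 0.96913
  35–39: 5 × 0.1887 × 0.9021 = 0.85113
  40–44: 5 × 0.0962 × 0.8934 = 0.42973
Sum = 3.88293
NRR = 0.49261 × 3.88293 = 1.91277
NRR > 1, so each generation more than replaces itself.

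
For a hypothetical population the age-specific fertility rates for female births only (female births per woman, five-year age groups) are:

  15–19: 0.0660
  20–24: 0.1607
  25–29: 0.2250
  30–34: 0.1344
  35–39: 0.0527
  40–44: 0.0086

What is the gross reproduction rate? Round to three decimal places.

3.237

Sum of female ASFRs = 0.0660 + 0.1607 + 0.2250 + 0.1344 + 0.0527 + 0.0086 = 0.6474
GRR = 5 × 0.6474 = 3.237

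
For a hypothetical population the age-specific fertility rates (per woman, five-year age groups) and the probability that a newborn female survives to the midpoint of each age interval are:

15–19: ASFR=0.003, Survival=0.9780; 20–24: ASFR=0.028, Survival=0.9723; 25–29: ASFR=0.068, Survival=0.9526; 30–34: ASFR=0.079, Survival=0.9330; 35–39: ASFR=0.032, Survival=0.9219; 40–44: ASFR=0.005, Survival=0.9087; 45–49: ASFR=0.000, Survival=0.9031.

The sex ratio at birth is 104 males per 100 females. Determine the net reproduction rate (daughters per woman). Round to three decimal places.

Proportion female at birth = 100 / (100 + 104) = 0.49020.
Survival-weighted fertility by age (5·fₓ·Sₓ):
  15–19: 5 × 0.003 × 0.9780 = 0.01467
  20–24: 5 × 0.028 × 0.9723 = 0.13612
  25–29: 5 × 0.068 × 0.9526 = 0.32388
  30–34: 5 × 0.079 × 0.9330 = 0.36854
  35–39: 5 × 0.032 × 0.9219 = 0.14750
  40–44: 5 × 0.005 × 0.9087 = 0.02272
  45–49: 5 × 0.000 × 0.9031 = 0.00000
Sum = 1.01343
NRR = 0.49020 × 1.01343 = 0.49678
An NRR under 1 implies long-run decline under these rates.

0.497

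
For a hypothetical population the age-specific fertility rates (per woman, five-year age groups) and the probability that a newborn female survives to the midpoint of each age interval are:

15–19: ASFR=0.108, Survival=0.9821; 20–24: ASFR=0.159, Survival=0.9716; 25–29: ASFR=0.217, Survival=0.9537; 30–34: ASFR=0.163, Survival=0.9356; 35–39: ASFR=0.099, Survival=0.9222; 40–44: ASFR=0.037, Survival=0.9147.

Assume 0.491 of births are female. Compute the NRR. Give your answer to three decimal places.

1.829

Proportion female at birth = 0.491.
Survival-weighted fertility by age (5·fₓ·Sₓ):
  15–19: 5 × 0.108 × 0.9821 = 0.53033
  20–24: 5 × 0.159 × 0.9716 = 0.77242
  25–29: 5 × 0.217 × 0.9537 = 1.03476
  30–34: 5 × 0.163 × 0.9356 = 0.76251
  35–39: 5 × 0.099 × 0.9222 = 0.45649
  40–44: 5 × 0.037 × 0.9147 = 0.16922
Sum = 3.72573
NRR = 0.491 × 3.72573 = 1.82933
An NRR exceeding 1 indicates intrinsic growth under these rates.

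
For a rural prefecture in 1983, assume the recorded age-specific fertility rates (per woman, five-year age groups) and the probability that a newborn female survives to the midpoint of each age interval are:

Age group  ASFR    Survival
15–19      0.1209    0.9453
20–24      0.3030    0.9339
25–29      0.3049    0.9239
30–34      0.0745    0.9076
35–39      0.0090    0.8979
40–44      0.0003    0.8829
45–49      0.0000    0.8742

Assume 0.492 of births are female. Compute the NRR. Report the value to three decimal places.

Proportion female at birth = 0.492.
Per-age-group product (5 × ASFR × survival probability):
  15–19: 5 × 0.1209 × 0.9453 = 0.57143
  20–24: 5 × 0.3030 × 0.9339 = 1.41486
  25–29: 5 × 0.3049 × 0.9239 = 1.40849
  30–34: 5 × 0.0745 × 0.9076 = 0.33808
  35–39: 5 × 0.0090 × 0.8979 = 0.04041
  40–44: 5 × 0.0003 × 0.8829 = 0.00132
  45–49: 5 × 0.0000 × 0.8742 = 0.00000
Sum = 3.77459
NRR = 0.492 × 3.77459 = 1.85710
NRR > 1, so each generation more than replaces itself.

1.857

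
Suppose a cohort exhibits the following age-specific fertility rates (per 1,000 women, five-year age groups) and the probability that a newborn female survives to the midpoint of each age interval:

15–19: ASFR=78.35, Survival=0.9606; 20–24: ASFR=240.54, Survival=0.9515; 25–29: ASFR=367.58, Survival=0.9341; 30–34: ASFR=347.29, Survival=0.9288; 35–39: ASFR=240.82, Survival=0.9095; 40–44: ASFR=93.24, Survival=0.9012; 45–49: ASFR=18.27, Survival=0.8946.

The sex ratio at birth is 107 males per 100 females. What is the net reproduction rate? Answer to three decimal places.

Proportion female at birth = 100 / (100 + 107) = 0.48309.
Per-age-group product (5 × ASFR × survival probability):
  15–19: 5 × 78.35/1000 × 0.9606 = 0.37632
  20–24: 5 × 240.54/1000 × 0.9515 = 1.14437
  25–29: 5 × 367.58/1000 × 0.9341 = 1.71678
  30–34: 5 × 347.29/1000 × 0.9288 = 1.61281
  35–39: 5 × 240.82/1000 × 0.9095 = 1.09513
  40–44: 5 × 93.24/1000 × 0.9012 = 0.42014
  45–49: 5 × 18.27/1000 × 0.8946 = 0.08172
Sum = 6.44727
NRR = 0.48309 × 6.44727 = 3.11461
With NRR above 1 the population is above replacement fertility.

3.115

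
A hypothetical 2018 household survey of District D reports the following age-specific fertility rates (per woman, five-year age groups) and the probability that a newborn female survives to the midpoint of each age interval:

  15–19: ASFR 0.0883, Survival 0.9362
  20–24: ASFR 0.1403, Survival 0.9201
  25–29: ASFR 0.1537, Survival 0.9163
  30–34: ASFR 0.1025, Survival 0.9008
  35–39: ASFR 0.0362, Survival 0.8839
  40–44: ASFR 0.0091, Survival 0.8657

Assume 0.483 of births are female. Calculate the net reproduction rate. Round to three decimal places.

Proportion female at birth = 0.483.
Per-age-group product (5 × ASFR × survival probability):
  15–19: 5 × 0.0883 × 0.9362 = 0.41333
  20–24: 5 × 0.1403 × 0.9201 = 0.64545
  25–29: 5 × 0.1537 × 0.9163 = 0.70418
  30–34: 5 × 0.1025 × 0.9008 = 0.46166
  35–39: 5 × 0.0362 × 0.8839 = 0.15999
  40–44: 5 × 0.0091 × 0.8657 = 0.03939
Sum = 2.42400
NRR = 0.483 × 2.42400 = 1.17079
An NRR exceeding 1 indicates intrinsic growth under these rates.

1.171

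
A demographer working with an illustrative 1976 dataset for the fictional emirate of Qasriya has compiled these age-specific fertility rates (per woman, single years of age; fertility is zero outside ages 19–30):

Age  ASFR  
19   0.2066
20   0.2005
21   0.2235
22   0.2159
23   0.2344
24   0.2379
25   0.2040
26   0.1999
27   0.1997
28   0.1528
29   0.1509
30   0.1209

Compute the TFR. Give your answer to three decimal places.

2.347

Sum of ASFRs = 0.2066 + 0.2005 + 0.2235 + 0.2159 + 0.2344 + 0.2379 + 0.2040 + 0.1999 + 0.1997 + 0.1528 + 0.1509 + 0.1209 = 2.3470
TFR = 2.347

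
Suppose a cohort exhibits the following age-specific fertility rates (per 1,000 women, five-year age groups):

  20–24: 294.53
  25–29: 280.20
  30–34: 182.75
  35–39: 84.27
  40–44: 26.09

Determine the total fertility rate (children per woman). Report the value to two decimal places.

Sum of ASFRs = 294.53 + 280.20 + 182.75 + 84.27 + 26.09 = 867.84
TFR = 5 × 867.84 / 1000 = 4.3392

4.34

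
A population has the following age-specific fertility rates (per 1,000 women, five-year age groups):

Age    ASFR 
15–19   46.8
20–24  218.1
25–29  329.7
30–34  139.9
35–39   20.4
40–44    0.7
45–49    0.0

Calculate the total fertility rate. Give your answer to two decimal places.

Sum of ASFRs = 46.8 + 218.1 + 329.7 + 139.9 + 20.4 + 0.7 + 0.0 = 755.6
TFR = 5 × 755.6 / 1000 = 3.778

3.78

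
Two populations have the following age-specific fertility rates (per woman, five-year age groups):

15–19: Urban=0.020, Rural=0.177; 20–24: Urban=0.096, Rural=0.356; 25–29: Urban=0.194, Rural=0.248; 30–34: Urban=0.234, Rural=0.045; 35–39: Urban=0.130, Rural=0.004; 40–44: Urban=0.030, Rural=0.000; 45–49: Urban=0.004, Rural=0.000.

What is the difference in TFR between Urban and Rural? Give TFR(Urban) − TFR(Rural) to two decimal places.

-0.61

Urban:
  Sum of ASFRs = 0.020 + 0.096 + 0.194 + 0.234 + 0.130 + 0.030 + 0.004 = 0.708
  TFR = 5 × 0.708 = 3.54
Rural:
  Sum of ASFRs = 0.177 + 0.356 + 0.248 + 0.045 + 0.004 + 0.000 + 0.000 = 0.830
  TFR = 5 × 0.830 = 4.15
Difference = 3.54 − 4.15 = -0.61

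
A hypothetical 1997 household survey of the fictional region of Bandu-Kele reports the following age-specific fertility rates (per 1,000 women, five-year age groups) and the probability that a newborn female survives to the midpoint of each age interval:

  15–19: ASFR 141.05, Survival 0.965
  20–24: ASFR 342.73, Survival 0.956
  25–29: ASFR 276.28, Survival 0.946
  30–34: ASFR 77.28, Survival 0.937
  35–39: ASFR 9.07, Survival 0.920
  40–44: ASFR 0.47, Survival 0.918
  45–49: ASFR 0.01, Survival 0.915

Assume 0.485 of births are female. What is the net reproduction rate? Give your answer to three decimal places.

1.955

Proportion female at birth = 0.485.
Survival-weighted fertility by age (5·fₓ·Sₓ):
  15–19: 5 × 141.05/1000 × 0.965 = 0.68057
  20–24: 5 × 342.73/1000 × 0.956 = 1.63825
  25–29: 5 × 276.28/1000 × 0.946 = 1.30680
  30–34: 5 × 77.28/1000 × 0.937 = 0.36206
  35–39: 5 × 9.07/1000 × 0.920 = 0.04172
  40–44: 5 × 0.47/1000 × 0.918 = 0.00216
  45–49: 5 × 0.01/1000 × 0.915 = 0.00005
Sum = 4.03161
NRR = 0.485 × 4.03161 = 1.95533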